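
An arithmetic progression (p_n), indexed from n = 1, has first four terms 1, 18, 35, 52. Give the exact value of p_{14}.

222

Common difference d = 17.
p_n = 1 + (n - 1)·17.
p_{14} = 1 + 13·17 = 222.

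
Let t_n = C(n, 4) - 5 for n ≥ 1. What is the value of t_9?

C(9, 4) = 126, so t_9 = 121.

121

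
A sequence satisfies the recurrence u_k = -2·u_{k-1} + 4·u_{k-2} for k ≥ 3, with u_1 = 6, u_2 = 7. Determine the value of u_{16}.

-4161536

Step forward from the initial values:
u_3 = 10; u_4 = 8; u_5 = 24; …; u_{13} = 122880; u_{14} = -397312; u_{15} = 1286144; u_{16} = -4161536.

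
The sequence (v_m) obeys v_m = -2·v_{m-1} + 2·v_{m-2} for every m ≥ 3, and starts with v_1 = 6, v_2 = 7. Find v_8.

Iterate the recurrence:
v_3 = -2;  v_4 = 18;  v_5 = -40;  v_6 = 116;  v_7 = -312;  v_8 = 856.

856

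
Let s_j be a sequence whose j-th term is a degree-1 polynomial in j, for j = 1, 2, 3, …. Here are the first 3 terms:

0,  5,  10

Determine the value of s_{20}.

95

1st diffs: 5, 5 (constant).
So s_j = 5j - 5.
Evaluating at j = 20 gives s_{20} = 95.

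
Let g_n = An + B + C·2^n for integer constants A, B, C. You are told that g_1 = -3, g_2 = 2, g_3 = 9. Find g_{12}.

4124

The three given values yield: A + B + 2C = -3; 2A + B + 4C = 2; 3A + B + 8C = 9.
Subtracting the first from the second: A + 2C = 5.
Subtracting the second from the third: A + 4C = 7.
Solving: C = 1, A = 3, then B = -8.
Therefore g_{12} = 36 + (-8) + 1·4096 = 4124.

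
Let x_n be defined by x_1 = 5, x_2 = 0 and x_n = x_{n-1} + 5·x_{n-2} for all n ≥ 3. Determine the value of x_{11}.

Applying the relation repeatedly:
x_3 = 25;  x_4 = 25;  x_5 = 150;  x_6 = 275;  x_7 = 1025;  x_8 = 2400;  x_9 = 7525;  x_{10} = 19525;  x_{11} = 57150.

57150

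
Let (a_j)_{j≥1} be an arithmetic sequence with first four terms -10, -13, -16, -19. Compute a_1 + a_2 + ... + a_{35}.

Common difference d = -3.
a_j = -10 + (j - 1)·(-3).
a_{35} = -112; S = 35·(-10 + (-112))/2 = -2135.

-2135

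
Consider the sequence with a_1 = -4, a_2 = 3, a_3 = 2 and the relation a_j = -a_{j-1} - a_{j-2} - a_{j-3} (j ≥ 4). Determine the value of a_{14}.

Compute successive terms:
a_4 = -1, a_5 = -4, a_6 = 3, …, a_{11} = 2, a_{12} = -1, a_{13} = -4, a_{14} = 3.

3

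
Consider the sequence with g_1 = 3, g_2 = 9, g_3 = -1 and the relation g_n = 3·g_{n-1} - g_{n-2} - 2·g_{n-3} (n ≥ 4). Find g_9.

g_4 = -18;  g_5 = -71;  g_6 = -193;  g_7 = -472;  g_8 = -1081;  g_9 = -2385.

-2385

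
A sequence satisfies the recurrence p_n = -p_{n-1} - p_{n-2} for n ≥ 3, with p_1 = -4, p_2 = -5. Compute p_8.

Iterate the recurrence:
p_3 = 9  p_4 = -4  p_5 = -5  p_6 = 9  p_7 = -4  p_8 = -5.

-5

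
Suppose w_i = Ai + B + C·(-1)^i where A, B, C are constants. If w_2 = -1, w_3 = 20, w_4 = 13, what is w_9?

The three given values yield: 2A + B + C = -1; 3A + B - C = 20; 4A + B + C = 13.
Subtracting the first from the second: A - 2C = 21.
Subtracting the second from the third: A + 2C = -7.
Solving: C = -7, A = 7, then B = -8.
Therefore w_9 = 63 + (-8) + (-7)·(-1) = 62.

62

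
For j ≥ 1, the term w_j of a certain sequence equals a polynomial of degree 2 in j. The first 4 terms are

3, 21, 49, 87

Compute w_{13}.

1st diffs: 18, 28, 38.
2nd diffs: 10, 10 (constant).
Newton forward-difference form: w_j = 3 + 18·C(j-1,1) + 10·C(j-1,2).
At j = 13: j-1 = 12, so w_{13} = 3 + 216 + 660 = 879.

879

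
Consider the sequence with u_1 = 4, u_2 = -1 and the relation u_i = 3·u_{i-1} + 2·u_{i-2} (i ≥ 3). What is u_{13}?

Iterate the recurrence:
u_3 = 5, u_4 = 13, u_5 = 49, …, u_{10} = 27869, u_{11} = 99257, u_{12} = 353509, u_{13} = 1259041.

1259041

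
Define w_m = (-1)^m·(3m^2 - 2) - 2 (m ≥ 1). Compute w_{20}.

1196

(-1)^20 = 1; 3m^2 - 2 at m=20 is 1198; so w_{20} = 1196.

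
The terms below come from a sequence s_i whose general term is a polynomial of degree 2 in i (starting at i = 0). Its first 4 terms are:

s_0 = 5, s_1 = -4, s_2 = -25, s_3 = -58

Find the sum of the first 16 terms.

-7720

1st diffs: -9, -21, -33.
2nd diffs: -12, -12 (constant).
So s_i = -6i^2 - 3i + 5.
Continuing: …, -103, -160, -229, -310, …, s_{15} = -1390.
Summing i = 0..15 (16 terms) gives -7720.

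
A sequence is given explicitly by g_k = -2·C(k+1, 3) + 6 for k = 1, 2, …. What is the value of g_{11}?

C(12, 3) = 220, so g_{11} = -434.

-434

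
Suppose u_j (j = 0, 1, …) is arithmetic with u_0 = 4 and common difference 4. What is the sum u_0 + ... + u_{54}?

u_j = 4 + (j - 0)·4.
u_{54} = 220; S = 55·(4 + 220)/2 = 6160.

6160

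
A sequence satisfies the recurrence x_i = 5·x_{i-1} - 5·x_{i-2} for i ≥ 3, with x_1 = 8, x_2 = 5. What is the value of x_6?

Compute successive terms:
x_3 = -15;  x_4 = -100;  x_5 = -425;  x_6 = -1625.

-1625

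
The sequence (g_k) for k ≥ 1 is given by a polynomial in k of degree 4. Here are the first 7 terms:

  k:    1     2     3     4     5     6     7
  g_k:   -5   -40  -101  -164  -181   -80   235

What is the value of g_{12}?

10060

1st diffs: -35, -61, -63, -17, 101, 315.
2nd diffs: -26, -2, 46, 118, 214.
3rd diffs: 24, 48, 72, 96.
4th diffs: 24, 24, 24 (constant).
Newton forward-difference form: g_k = -5 + (-35)·C(k-1,1) + (-26)·C(k-1,2) + 24·C(k-1,3) + 24·C(k-1,4).
At k = 12: k-1 = 11, so g_{12} = -5 - 385 - 1430 + 3960 + 7920 = 10060.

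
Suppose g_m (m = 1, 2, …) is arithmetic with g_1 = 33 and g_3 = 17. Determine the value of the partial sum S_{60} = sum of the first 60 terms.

-12180

Common difference d = (17 - 33) / (3 - 1) = -8.
g_m = 33 + (m - 1)·(-8).
g_{60} = -439; S = 60·(33 + (-439))/2 = -12180.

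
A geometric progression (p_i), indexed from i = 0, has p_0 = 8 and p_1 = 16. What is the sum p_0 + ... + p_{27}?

2147483640

Common ratio r = 2.
p_i = 8·2^(i-0).
S = 8·(2^28 - 1)/(2 - 1) = 8·(268435456 - 1)/(1) = 2147483640.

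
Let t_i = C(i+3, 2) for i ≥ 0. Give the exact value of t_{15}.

C(18, 2) = 153, so t_{15} = 153.

153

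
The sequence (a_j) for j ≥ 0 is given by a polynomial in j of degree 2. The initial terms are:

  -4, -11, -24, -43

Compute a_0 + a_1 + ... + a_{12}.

-2314

1st diffs: -7, -13, -19.
2nd diffs: -6, -6 (constant).
Newton forward-difference form: a_j = -4 + (-7)·C(j,1) + (-6)·C(j,2).
Continuing: …, -68, -99, -136, -179, …, a_{12} = -484.
Summing j = 0..12 (13 terms) gives -2314.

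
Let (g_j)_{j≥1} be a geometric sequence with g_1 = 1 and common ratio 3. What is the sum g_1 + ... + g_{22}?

15690529804

g_j = 1·3^(j-1).
S = 1·(3^22 - 1)/(3 - 1) = 1·(31381059609 - 1)/(2) = 15690529804.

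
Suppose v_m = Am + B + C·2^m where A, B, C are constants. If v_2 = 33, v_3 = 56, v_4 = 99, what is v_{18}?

At m = 2, 3, 4: 2A + B + 4C = 33; 3A + B + 8C = 56; 4A + B + 16C = 99.
Subtracting the first from the second: A + 4C = 23.
Subtracting the second from the third: A + 8C = 43.
Solving: C = 5, A = 3, then B = 7.
Hence v_{18} = 3·18 + 7 + 5·262144 = 1310781.

1310781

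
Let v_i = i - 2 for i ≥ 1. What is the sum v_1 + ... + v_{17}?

119

Over i = 1..17: Σi = 153.
Total = (1)·153 + (-2)·17 = 119.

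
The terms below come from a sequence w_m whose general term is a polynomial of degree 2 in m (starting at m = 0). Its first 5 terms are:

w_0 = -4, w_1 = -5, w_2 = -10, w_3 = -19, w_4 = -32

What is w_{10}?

1st diffs: -1, -5, -9, -13.
2nd diffs: -4, -4, -4 (constant).
So w_m = -2m^2 + m - 4.
Evaluating at m = 10 gives w_{10} = -194.

-194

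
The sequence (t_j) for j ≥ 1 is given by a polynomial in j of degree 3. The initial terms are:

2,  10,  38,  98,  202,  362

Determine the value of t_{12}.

1st diffs: 8, 28, 60, 104, 160.
2nd diffs: 20, 32, 44, 56.
3rd diffs: 12, 12, 12 (constant).
So t_j = 2j^3 - 2j^2 + 2.
Evaluating at j = 12 gives t_{12} = 3170.

3170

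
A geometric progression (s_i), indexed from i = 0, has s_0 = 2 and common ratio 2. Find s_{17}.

s_i = 2·2^(i-0).
s_{17} = 2·2^17 = 262144.

262144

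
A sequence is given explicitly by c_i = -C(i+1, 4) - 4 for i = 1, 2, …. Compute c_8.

-130

C(9, 4) = 126, so c_8 = -130.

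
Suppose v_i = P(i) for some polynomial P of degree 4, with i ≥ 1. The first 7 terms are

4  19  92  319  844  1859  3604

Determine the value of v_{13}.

48892

1st diffs: 15, 73, 227, 525, 1015, 1745.
2nd diffs: 58, 154, 298, 490, 730.
3rd diffs: 96, 144, 192, 240.
4th diffs: 48, 48, 48 (constant).
Newton forward-difference form: v_i = 4 + 15·C(i-1,1) + 58·C(i-1,2) + 96·C(i-1,3) + 48·C(i-1,4).
At i = 13: i-1 = 12, so v_{13} = 4 + 180 + 3828 + 21120 + 23760 = 48892.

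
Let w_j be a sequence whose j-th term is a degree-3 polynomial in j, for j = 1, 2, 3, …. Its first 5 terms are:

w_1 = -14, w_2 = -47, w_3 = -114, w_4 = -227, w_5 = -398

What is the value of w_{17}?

-11342

1st diffs: -33, -67, -113, -171.
2nd diffs: -34, -46, -58.
3rd diffs: -12, -12 (constant).
Newton forward-difference form: w_j = -14 + (-33)·C(j-1,1) + (-34)·C(j-1,2) + (-12)·C(j-1,3).
At j = 17: j-1 = 16, so w_{17} = -14 - 528 - 4080 - 6720 = -11342.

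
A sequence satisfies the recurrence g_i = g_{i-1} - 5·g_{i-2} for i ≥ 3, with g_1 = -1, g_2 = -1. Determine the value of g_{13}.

Compute successive terms:
g_3 = 4;  g_4 = 9;  g_5 = -11;  …;  g_{10} = -1111;  g_{11} = -2531;  g_{12} = 3024;  g_{13} = 15679.

15679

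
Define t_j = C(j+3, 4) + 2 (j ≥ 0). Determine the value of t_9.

497

C(12, 4) = 495, so t_9 = 497.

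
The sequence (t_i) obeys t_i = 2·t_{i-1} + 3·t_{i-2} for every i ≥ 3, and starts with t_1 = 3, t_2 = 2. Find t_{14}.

1992902

Iterate the recurrence:
t_3 = 13  t_4 = 32  t_5 = 103  …  t_{11} = 73813  t_{12} = 221432  t_{13} = 664303  t_{14} = 1992902.
(Characteristic roots are 3 and -1.)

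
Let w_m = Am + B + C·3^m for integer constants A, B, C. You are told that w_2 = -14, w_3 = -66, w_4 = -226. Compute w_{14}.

At m = 2, 3, 4: 2A + B + 9C = -14; 3A + B + 27C = -66; 4A + B + 81C = -226.
Subtracting the first from the second: A + 18C = -52.
Subtracting the second from the third: A + 54C = -160.
Solving: C = -3, A = 2, then B = 9.
So w_m = 2·m + 9 + (-3)·3^m; at m=14 this is -14348870.

-14348870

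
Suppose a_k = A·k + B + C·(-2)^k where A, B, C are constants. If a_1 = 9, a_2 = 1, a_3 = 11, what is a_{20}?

Write the equations: A + B - 2C = 9; 2A + B + 4C = 1; 3A + B - 8C = 11.
Subtracting the first from the second: A + 6C = -8.
Subtracting the second from the third: A - 12C = 10.
Solving: C = -1, A = -2, then B = 9.
Hence a_{20} = -2·20 + 9 + (-1)·1048576 = -1048607.

-1048607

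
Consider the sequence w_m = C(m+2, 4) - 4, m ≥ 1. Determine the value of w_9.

C(11, 4) = 330, so w_9 = 326.

326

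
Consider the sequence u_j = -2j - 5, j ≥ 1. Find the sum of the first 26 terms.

Over j = 1..26: Σj = 351.
Total = (-2)·351 + (-5)·26 = -832.

-832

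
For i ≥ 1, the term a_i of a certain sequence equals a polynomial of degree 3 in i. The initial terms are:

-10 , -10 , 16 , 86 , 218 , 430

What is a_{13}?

1st diffs: 0, 26, 70, 132, 212.
2nd diffs: 26, 44, 62, 80.
3rd diffs: 18, 18, 18 (constant).
Newton forward-difference form: a_i = -10 + 26·C(i-1,2) + 18·C(i-1,3).
At i = 13: i-1 = 12, so a_{13} = -10 + 1716 + 3960 = 5666.

5666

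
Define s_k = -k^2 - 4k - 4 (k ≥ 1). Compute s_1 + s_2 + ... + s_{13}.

-1235

Over k = 1..13: Σk = 91, Σk² = 819.
Total = (-1)·819 + (-4)·91 + (-4)·13 = -1235.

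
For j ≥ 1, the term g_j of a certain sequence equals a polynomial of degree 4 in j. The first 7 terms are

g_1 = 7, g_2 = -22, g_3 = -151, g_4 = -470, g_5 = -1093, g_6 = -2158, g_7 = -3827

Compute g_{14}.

-51070

1st diffs: -29, -129, -319, -623, -1065, -1669.
2nd diffs: -100, -190, -304, -442, -604.
3rd diffs: -90, -114, -138, -162.
4th diffs: -24, -24, -24 (constant).
Newton forward-difference form: g_j = 7 + (-29)·C(j-1,1) + (-100)·C(j-1,2) + (-90)·C(j-1,3) + (-24)·C(j-1,4).
At j = 14: j-1 = 13, so g_{14} = 7 - 377 - 7800 - 25740 - 17160 = -51070.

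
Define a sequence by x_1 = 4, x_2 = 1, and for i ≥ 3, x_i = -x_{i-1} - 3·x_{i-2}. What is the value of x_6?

-59

Iterate the recurrence:
x_3 = -13; x_4 = 10; x_5 = 29; x_6 = -59.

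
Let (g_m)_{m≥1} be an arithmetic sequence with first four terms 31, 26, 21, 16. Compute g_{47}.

Common difference d = -5.
g_m = 31 + (m - 1)·(-5).
g_{47} = 31 + 46·(-5) = -199.

-199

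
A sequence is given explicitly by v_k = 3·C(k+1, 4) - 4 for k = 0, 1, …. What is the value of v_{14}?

4091

C(15, 4) = 1365, so v_{14} = 4091.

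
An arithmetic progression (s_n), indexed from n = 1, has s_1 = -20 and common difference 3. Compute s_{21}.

40

s_n = -20 + (n - 1)·3.
s_{21} = -20 + 20·3 = 40.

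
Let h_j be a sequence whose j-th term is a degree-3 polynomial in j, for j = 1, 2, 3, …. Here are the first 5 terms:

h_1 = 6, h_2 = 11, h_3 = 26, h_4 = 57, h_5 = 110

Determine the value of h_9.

662

1st diffs: 5, 15, 31, 53.
2nd diffs: 10, 16, 22.
3rd diffs: 6, 6 (constant).
Newton forward-difference form: h_j = 6 + 5·C(j-1,1) + 10·C(j-1,2) + 6·C(j-1,3).
At j = 9: j-1 = 8, so h_9 = 6 + 40 + 280 + 336 = 662.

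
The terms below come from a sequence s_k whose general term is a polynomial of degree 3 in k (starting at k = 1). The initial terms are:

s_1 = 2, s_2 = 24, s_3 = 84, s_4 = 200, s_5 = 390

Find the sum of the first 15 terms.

44200

1st diffs: 22, 60, 116, 190.
2nd diffs: 38, 56, 74.
3rd diffs: 18, 18 (constant).
Newton forward-difference form: s_k = 2 + 22·C(k-1,1) + 38·C(k-1,2) + 18·C(k-1,3).
Continuing: …, 672, 1064, 1584, 2250, …, s_{15} = 10320.
Summing k = 1..15 (15 terms) gives 44200.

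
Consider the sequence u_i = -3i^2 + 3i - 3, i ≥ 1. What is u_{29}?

-2439

u_{29} = -3·29^2 + 3·29 - 3 = -2439.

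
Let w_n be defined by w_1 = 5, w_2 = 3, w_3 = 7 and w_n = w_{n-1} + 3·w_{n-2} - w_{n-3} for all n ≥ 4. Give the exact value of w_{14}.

28543

Iterate the recurrence:
w_4 = 11  w_5 = 29  w_6 = 55  …  w_{11} = 2823  w_{12} = 6043  w_{13} = 13237  w_{14} = 28543.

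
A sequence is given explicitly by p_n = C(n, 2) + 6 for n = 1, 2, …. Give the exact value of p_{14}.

C(14, 2) = 91, so p_{14} = 97.

97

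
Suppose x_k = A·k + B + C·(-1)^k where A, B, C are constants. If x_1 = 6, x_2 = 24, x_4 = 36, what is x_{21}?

126

The three given values yield: A + B - C = 6; 2A + B + C = 24; 4A + B + C = 36.
Subtracting the first from the second: A + 2C = 18.
Subtracting the second from the third: 2A = 12.
Solving: C = 6, A = 6, then B = 6.
Therefore x_{21} = 126 + 6 + 6·(-1) = 126.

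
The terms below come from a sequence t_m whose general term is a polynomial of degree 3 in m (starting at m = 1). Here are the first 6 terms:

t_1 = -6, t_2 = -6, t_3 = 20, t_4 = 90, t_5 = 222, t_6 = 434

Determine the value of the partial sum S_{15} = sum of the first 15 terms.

36310

1st diffs: 0, 26, 70, 132, 212.
2nd diffs: 26, 44, 62, 80.
3rd diffs: 18, 18, 18 (constant).
So t_m = 3m^3 - 5m^2 - 6m + 2.
Continuing: …, 744, 1170, 1730, 2442, …, t_{15} = 8912.
Summing m = 1..15 (15 terms) gives 36310.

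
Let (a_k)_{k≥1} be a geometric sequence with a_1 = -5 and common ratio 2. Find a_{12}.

-10240

a_k = (-5)·2^(k-1).
a_{12} = (-5)·2^11 = -10240.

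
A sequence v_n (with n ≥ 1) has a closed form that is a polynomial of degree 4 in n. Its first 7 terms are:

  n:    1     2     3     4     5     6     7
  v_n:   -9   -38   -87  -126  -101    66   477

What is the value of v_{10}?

4554

1st diffs: -29, -49, -39, 25, 167, 411.
2nd diffs: -20, 10, 64, 142, 244.
3rd diffs: 30, 54, 78, 102.
4th diffs: 24, 24, 24 (constant).
So v_n = n^4 - 5n^3 - 5n^2 + 6n - 6.
Evaluating at n = 10 gives v_{10} = 4554.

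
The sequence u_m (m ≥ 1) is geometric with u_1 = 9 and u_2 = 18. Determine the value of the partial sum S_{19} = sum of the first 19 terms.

Common ratio r = 2.
u_m = 9·2^(m-1).
S = 9·(2^19 - 1)/(2 - 1) = 9·(524288 - 1)/(1) = 4718583.

4718583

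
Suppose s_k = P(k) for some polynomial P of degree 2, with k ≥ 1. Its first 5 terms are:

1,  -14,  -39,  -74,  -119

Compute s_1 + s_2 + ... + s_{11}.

1st diffs: -15, -25, -35, -45.
2nd diffs: -10, -10, -10 (constant).
So s_k = -5k^2 + 6.
Continuing: …, -174, -239, -314, -399, …, s_{11} = -599.
Summing k = 1..11 (11 terms) gives -2464.

-2464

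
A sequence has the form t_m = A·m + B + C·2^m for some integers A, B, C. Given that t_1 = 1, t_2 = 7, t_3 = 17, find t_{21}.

4194341

Write the equations: A + B + 2C = 1; 2A + B + 4C = 7; 3A + B + 8C = 17.
Subtracting the first from the second: A + 2C = 6.
Subtracting the second from the third: A + 4C = 10.
Solving: C = 2, A = 2, then B = -5.
Hence t_{21} = 2·21 + (-5) + 2·2097152 = 4194341.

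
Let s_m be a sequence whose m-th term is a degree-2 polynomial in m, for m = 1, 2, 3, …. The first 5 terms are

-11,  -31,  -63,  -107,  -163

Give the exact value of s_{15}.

-1383

1st diffs: -20, -32, -44, -56.
2nd diffs: -12, -12, -12 (constant).
Newton forward-difference form: s_m = -11 + (-20)·C(m-1,1) + (-12)·C(m-1,2).
At m = 15: m-1 = 14, so s_{15} = -11 - 280 - 1092 = -1383.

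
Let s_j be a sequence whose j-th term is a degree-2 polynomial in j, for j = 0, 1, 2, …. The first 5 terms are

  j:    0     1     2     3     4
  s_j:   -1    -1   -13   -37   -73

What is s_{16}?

-1441

1st diffs: 0, -12, -24, -36.
2nd diffs: -12, -12, -12 (constant).
So s_j = -6j^2 + 6j - 1.
Evaluating at j = 16 gives s_{16} = -1441.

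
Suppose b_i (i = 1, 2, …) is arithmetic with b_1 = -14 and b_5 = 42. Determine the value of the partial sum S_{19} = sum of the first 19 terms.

Common difference d = (42 - (-14)) / (5 - 1) = 14.
b_i = -14 + (i - 1)·14.
b_{19} = 238; S = 19·(-14 + 238)/2 = 2128.

2128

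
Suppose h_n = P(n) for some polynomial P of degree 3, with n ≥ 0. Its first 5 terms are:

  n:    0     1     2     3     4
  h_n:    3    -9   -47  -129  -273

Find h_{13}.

1st diffs: -12, -38, -82, -144.
2nd diffs: -26, -44, -62.
3rd diffs: -18, -18 (constant).
Newton forward-difference form: h_n = 3 + (-12)·C(n,1) + (-26)·C(n,2) + (-18)·C(n,3).
At n = 13: n = 13, so h_{13} = 3 - 156 - 2028 - 5148 = -7329.

-7329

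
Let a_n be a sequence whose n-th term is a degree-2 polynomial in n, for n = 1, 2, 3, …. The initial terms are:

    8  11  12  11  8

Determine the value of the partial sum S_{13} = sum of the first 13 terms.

1st diffs: 3, 1, -1, -3.
2nd diffs: -2, -2, -2 (constant).
Newton forward-difference form: a_n = 8 + 3·C(n-1,1) + (-2)·C(n-1,2).
Continuing: …, 3, -4, -13, -24, …, a_{13} = -88.
Summing n = 1..13 (13 terms) gives -234.

-234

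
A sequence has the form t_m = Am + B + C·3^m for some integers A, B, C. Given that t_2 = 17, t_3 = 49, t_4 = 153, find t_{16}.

The three given values yield: 2A + B + 9C = 17; 3A + B + 27C = 49; 4A + B + 81C = 153.
Subtracting the first from the second: A + 18C = 32.
Subtracting the second from the third: A + 54C = 104.
Solving: C = 2, A = -4, then B = 7.
Hence t_{16} = -4·16 + 7 + 2·43046721 = 86093385.

86093385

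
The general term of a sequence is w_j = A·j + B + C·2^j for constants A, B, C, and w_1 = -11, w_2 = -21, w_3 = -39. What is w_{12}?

Write the equations: A + B + 2C = -11; 2A + B + 4C = -21; 3A + B + 8C = -39.
Subtracting the first from the second: A + 2C = -10.
Subtracting the second from the third: A + 4C = -18.
Solving: C = -4, A = -2, then B = -1.
So w_j = -2·j + (-1) + (-4)·2^j; at j=12 this is -16409.

-16409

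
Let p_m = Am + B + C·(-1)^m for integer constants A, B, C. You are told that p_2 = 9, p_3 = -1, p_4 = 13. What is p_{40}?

Write the equations: 2A + B + C = 9; 3A + B - C = -1; 4A + B + C = 13.
Subtracting the first from the second: A - 2C = -10.
Subtracting the second from the third: A + 2C = 14.
Solving: C = 6, A = 2, then B = -1.
So p_m = 2·m + (-1) + 6·(-1)^m; at m=40 this is 85.

85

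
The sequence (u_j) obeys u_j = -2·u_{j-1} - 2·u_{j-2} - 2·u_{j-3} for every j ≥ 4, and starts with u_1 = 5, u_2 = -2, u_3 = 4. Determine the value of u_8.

-64

Compute successive terms:
u_4 = -14  u_5 = 24  u_6 = -28  u_7 = 36  u_8 = -64.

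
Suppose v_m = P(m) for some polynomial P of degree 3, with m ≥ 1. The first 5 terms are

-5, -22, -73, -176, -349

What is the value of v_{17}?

-14437

1st diffs: -17, -51, -103, -173.
2nd diffs: -34, -52, -70.
3rd diffs: -18, -18 (constant).
Newton forward-difference form: v_m = -5 + (-17)·C(m-1,1) + (-34)·C(m-1,2) + (-18)·C(m-1,3).
At m = 17: m-1 = 16, so v_{17} = -5 - 272 - 4080 - 10080 = -14437.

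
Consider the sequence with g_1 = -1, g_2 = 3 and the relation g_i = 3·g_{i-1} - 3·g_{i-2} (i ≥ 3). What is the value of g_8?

Compute successive terms:
g_3 = 12  g_4 = 27  g_5 = 45  g_6 = 54  g_7 = 27  g_8 = -81.

-81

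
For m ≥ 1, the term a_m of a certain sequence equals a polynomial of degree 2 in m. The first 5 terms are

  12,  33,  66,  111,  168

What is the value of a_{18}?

2001

1st diffs: 21, 33, 45, 57.
2nd diffs: 12, 12, 12 (constant).
Newton forward-difference form: a_m = 12 + 21·C(m-1,1) + 12·C(m-1,2).
At m = 18: m-1 = 17, so a_{18} = 12 + 357 + 1632 = 2001.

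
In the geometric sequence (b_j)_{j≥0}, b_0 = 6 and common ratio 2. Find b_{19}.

b_j = 6·2^(j-0).
b_{19} = 6·2^19 = 3145728.

3145728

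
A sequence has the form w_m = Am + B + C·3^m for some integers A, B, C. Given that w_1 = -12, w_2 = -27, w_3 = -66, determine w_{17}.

-258280380

The three given values yield: A + B + 3C = -12; 2A + B + 9C = -27; 3A + B + 27C = -66.
Subtracting the first from the second: A + 6C = -15.
Subtracting the second from the third: A + 18C = -39.
Solving: C = -2, A = -3, then B = -3.
Therefore w_{17} = -51 + (-3) + (-2)·129140163 = -258280380.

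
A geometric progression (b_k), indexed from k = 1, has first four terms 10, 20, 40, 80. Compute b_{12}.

Common ratio r = 2.
b_k = 10·2^(k-1).
b_{12} = 10·2^11 = 20480.

20480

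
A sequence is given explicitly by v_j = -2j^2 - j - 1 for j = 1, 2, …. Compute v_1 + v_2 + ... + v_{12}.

Over j = 1..12: Σj = 78, Σj² = 650.
Total = (-2)·650 + (-1)·78 + (-1)·12 = -1390.

-1390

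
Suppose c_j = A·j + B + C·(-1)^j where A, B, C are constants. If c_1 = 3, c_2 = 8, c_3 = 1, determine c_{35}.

Plug in j = 1, 2, 3: A + B - C = 3; 2A + B + C = 8; 3A + B - C = 1.
Subtracting the first from the second: A + 2C = 5.
Subtracting the second from the third: A - 2C = -7.
Solving: C = 3, A = -1, then B = 7.
Therefore c_{35} = -35 + 7 + 3·(-1) = -31.

-31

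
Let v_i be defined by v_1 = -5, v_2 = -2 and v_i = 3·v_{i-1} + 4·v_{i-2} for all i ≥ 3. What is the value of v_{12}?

Step forward from the initial values:
v_3 = -26, v_4 = -86, v_5 = -362, v_6 = -1430, v_7 = -5738, v_8 = -22934, v_9 = -91754, v_{10} = -366998, v_{11} = -1468010, v_{12} = -5872022.
(Characteristic roots are 4 and -1.)

-5872022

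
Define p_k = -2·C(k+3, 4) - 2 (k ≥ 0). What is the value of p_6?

-254

C(9, 4) = 126, so p_6 = -254.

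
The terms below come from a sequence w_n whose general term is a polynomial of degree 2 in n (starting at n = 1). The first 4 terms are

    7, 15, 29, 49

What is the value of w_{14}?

1st diffs: 8, 14, 20.
2nd diffs: 6, 6 (constant).
Newton forward-difference form: w_n = 7 + 8·C(n-1,1) + 6·C(n-1,2).
At n = 14: n-1 = 13, so w_{14} = 7 + 104 + 468 = 579.

579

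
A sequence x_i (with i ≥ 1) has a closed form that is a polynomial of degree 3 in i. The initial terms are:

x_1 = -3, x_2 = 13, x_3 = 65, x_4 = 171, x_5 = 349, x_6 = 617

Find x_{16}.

1st diffs: 16, 52, 106, 178, 268.
2nd diffs: 36, 54, 72, 90.
3rd diffs: 18, 18, 18 (constant).
Newton forward-difference form: x_i = -3 + 16·C(i-1,1) + 36·C(i-1,2) + 18·C(i-1,3).
At i = 16: i-1 = 15, so x_{16} = -3 + 240 + 3780 + 8190 = 12207.

12207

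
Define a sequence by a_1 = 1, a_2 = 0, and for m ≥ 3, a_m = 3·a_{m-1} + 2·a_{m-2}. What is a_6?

78

Compute successive terms:
a_3 = 2, a_4 = 6, a_5 = 22, a_6 = 78.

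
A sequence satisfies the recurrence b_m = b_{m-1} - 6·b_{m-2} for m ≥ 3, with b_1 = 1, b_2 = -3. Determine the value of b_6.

b_3 = -9  b_4 = 9  b_5 = 63  b_6 = 9.

9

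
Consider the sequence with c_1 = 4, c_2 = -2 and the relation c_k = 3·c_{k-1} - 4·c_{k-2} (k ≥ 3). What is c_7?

266

Compute successive terms:
c_3 = -22  c_4 = -58  c_5 = -86  c_6 = -26  c_7 = 266.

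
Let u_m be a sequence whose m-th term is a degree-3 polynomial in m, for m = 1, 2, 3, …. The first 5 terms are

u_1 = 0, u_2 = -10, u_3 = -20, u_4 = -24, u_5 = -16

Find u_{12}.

1st diffs: -10, -10, -4, 8.
2nd diffs: 0, 6, 12.
3rd diffs: 6, 6 (constant).
Newton forward-difference form: u_m = (-10)·C(m-1,1) + 6·C(m-1,3).
At m = 12: m-1 = 11, so u_{12} = -110 + 990 = 880.

880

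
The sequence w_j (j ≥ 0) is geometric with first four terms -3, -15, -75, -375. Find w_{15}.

Common ratio r = 5.
w_j = (-3)·5^(j-0).
w_{15} = (-3)·5^15 = -91552734375.

-91552734375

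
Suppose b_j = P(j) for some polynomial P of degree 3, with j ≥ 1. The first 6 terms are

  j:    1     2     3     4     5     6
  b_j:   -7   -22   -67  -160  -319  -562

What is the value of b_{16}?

-11572

1st diffs: -15, -45, -93, -159, -243.
2nd diffs: -30, -48, -66, -84.
3rd diffs: -18, -18, -18 (constant).
So b_j = -3j^3 + 3j^2 - 3j - 4.
Evaluating at j = 16 gives b_{16} = -11572.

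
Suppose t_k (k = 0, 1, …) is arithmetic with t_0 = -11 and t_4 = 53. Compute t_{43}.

677

Common difference d = (53 - (-11)) / (4 - 0) = 16.
t_k = -11 + (k - 0)·16.
t_{43} = -11 + 43·16 = 677.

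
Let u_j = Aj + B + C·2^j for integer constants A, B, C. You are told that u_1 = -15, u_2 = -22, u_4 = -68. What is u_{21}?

-8388595

The three given values yield: A + B + 2C = -15; 2A + B + 4C = -22; 4A + B + 16C = -68.
Subtracting the first from the second: A + 2C = -7.
Subtracting the second from the third: 2A + 12C = -46.
Solving: C = -4, A = 1, then B = -8.
Hence u_{21} = 1·21 + (-8) + (-4)·2097152 = -8388595.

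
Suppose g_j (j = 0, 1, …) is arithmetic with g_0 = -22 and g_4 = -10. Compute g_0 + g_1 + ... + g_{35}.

Common difference d = (-10 - (-22)) / (4 - 0) = 3.
g_j = -22 + (j - 0)·3.
g_{35} = 83; S = 36·(-22 + 83)/2 = 1098.

1098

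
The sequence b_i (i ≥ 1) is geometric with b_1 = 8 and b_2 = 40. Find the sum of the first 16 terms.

305175781248

Common ratio r = 5.
b_i = 8·5^(i-1).
S = 8·(5^16 - 1)/(5 - 1) = 8·(152587890625 - 1)/(4) = 305175781248.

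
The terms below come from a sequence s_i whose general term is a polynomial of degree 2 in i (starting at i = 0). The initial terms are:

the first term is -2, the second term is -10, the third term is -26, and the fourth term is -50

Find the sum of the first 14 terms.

-3668

1st diffs: -8, -16, -24.
2nd diffs: -8, -8 (constant).
Newton forward-difference form: s_i = -2 + (-8)·C(i,1) + (-8)·C(i,2).
Continuing: …, -82, -122, -170, -226, …, s_{13} = -730.
Summing i = 0..13 (14 terms) gives -3668.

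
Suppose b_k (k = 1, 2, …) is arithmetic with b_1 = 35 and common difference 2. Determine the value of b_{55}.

143

b_k = 35 + (k - 1)·2.
b_{55} = 35 + 54·2 = 143.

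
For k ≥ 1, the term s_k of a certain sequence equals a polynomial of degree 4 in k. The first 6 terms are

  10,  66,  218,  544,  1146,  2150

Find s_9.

9194

1st diffs: 56, 152, 326, 602, 1004.
2nd diffs: 96, 174, 276, 402.
3rd diffs: 78, 102, 126.
4th diffs: 24, 24 (constant).
So s_k = k^4 + 3k^3 + 5k^2 + 5k - 4.
Evaluating at k = 9 gives s_9 = 9194.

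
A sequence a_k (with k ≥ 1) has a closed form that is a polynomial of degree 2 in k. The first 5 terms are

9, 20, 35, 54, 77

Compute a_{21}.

1st diffs: 11, 15, 19, 23.
2nd diffs: 4, 4, 4 (constant).
Newton forward-difference form: a_k = 9 + 11·C(k-1,1) + 4·C(k-1,2).
At k = 21: k-1 = 20, so a_{21} = 9 + 220 + 760 = 989.

989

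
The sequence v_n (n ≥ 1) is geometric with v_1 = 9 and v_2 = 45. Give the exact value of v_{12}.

439453125

Common ratio r = 5.
v_n = 9·5^(n-1).
v_{12} = 9·5^11 = 439453125.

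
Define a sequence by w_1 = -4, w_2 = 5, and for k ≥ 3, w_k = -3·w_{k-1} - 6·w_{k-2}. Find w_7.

-675

w_3 = 9, w_4 = -57, w_5 = 117, w_6 = -9, w_7 = -675.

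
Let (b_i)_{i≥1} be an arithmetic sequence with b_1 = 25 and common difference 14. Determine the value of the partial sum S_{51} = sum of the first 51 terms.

b_i = 25 + (i - 1)·14.
b_{51} = 725; S = 51·(25 + 725)/2 = 19125.

19125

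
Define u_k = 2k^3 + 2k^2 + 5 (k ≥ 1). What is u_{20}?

u_{20} = 2·20^3 + 2·20^2 + 5 = 16805.

16805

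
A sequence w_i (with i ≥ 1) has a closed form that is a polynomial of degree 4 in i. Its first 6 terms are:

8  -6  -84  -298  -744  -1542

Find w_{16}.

-72442

1st diffs: -14, -78, -214, -446, -798.
2nd diffs: -64, -136, -232, -352.
3rd diffs: -72, -96, -120.
4th diffs: -24, -24 (constant).
Newton forward-difference form: w_i = 8 + (-14)·C(i-1,1) + (-64)·C(i-1,2) + (-72)·C(i-1,3) + (-24)·C(i-1,4).
At i = 16: i-1 = 15, so w_{16} = 8 - 210 - 6720 - 32760 - 32760 = -72442.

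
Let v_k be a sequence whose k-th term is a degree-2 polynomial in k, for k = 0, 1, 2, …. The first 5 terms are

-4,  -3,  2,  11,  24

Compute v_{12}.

1st diffs: 1, 5, 9, 13.
2nd diffs: 4, 4, 4 (constant).
Newton forward-difference form: v_k = -4 + 1·C(k,1) + 4·C(k,2).
At k = 12: k = 12, so v_{12} = -4 + 12 + 264 = 272.

272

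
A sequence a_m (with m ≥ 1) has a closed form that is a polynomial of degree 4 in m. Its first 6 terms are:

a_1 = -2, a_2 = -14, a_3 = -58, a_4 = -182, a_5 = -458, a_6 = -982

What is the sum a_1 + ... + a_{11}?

-32890

1st diffs: -12, -44, -124, -276, -524.
2nd diffs: -32, -80, -152, -248.
3rd diffs: -48, -72, -96.
4th diffs: -24, -24 (constant).
Newton forward-difference form: a_m = -2 + (-12)·C(m-1,1) + (-32)·C(m-1,2) + (-48)·C(m-1,3) + (-24)·C(m-1,4).
Continuing: …, -1874, -3278, -5362, -8318, …, a_{11} = -12362.
Summing m = 1..11 (11 terms) gives -32890.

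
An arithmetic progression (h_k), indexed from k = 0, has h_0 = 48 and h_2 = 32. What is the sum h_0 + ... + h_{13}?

-56

Common difference d = (32 - 48) / (2 - 0) = -8.
h_k = 48 + (k - 0)·(-8).
h_{13} = -56; S = 14·(48 + (-56))/2 = -56.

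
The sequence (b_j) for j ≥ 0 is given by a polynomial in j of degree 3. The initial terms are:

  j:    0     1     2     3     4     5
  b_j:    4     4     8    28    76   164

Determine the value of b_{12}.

1st diffs: 0, 4, 20, 48, 88.
2nd diffs: 4, 16, 28, 40.
3rd diffs: 12, 12, 12 (constant).
So b_j = 2j^3 - 4j^2 + 2j + 4.
Evaluating at j = 12 gives b_{12} = 2908.

2908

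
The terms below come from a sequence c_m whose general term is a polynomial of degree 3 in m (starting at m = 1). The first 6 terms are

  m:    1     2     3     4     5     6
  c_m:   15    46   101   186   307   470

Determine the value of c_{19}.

1st diffs: 31, 55, 85, 121, 163.
2nd diffs: 24, 30, 36, 42.
3rd diffs: 6, 6, 6 (constant).
So c_m = m^3 + 6m^2 + 6m + 2.
Evaluating at m = 19 gives c_{19} = 9141.

9141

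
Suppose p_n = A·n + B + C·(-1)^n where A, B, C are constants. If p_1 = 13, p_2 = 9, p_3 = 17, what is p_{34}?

73

The three given values yield: A + B - C = 13; 2A + B + C = 9; 3A + B - C = 17.
Subtracting the first from the second: A + 2C = -4.
Subtracting the second from the third: A - 2C = 8.
Solving: C = -3, A = 2, then B = 8.
So p_n = 2·n + 8 + (-3)·(-1)^n; at n=34 this is 73.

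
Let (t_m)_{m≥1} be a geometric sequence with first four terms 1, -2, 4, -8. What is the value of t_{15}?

16384

Common ratio r = -2.
t_m = 1·(-2)^(m-1).
t_{15} = 1·(-2)^14 = 16384.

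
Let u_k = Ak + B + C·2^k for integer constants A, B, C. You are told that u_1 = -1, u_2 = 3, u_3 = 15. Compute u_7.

479

The three given values yield: A + B + 2C = -1; 2A + B + 4C = 3; 3A + B + 8C = 15.
Subtracting the first from the second: A + 2C = 4.
Subtracting the second from the third: A + 4C = 12.
Solving: C = 4, A = -4, then B = -5.
Hence u_7 = -4·7 + (-5) + 4·128 = 479.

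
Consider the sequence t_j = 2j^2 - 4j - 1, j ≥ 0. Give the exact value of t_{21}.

797

t_{21} = 2·21^2 - 4·21 - 1 = 797.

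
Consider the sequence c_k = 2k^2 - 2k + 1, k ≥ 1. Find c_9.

145

c_9 = 2·9^2 - 2·9 + 1 = 145.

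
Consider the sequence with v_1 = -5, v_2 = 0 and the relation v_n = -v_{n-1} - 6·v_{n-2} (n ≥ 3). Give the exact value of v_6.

330

Iterate the recurrence:
v_3 = 30; v_4 = -30; v_5 = -150; v_6 = 330.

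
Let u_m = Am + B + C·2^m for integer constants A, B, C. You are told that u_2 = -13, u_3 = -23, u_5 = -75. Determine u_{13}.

Plug in m = 2, 3, 5: 2A + B + 4C = -13; 3A + B + 8C = -23; 5A + B + 32C = -75.
Subtracting the first from the second: A + 4C = -10.
Subtracting the second from the third: 2A + 24C = -52.
Solving: C = -2, A = -2, then B = -1.
So u_m = -2·m + (-1) + (-2)·2^m; at m=13 this is -16411.

-16411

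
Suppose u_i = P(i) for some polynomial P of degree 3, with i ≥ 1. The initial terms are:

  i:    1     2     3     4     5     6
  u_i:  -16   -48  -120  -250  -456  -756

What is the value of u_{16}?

-12886

1st diffs: -32, -72, -130, -206, -300.
2nd diffs: -40, -58, -76, -94.
3rd diffs: -18, -18, -18 (constant).
Newton forward-difference form: u_i = -16 + (-32)·C(i-1,1) + (-40)·C(i-1,2) + (-18)·C(i-1,3).
At i = 16: i-1 = 15, so u_{16} = -16 - 480 - 4200 - 8190 = -12886.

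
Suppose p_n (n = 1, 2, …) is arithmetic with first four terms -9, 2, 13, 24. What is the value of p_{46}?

486

Common difference d = 11.
p_n = -9 + (n - 1)·11.
p_{46} = -9 + 45·11 = 486.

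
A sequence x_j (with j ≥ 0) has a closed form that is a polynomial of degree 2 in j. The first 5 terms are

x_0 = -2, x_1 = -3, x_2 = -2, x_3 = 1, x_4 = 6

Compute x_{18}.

1st diffs: -1, 1, 3, 5.
2nd diffs: 2, 2, 2 (constant).
Newton forward-difference form: x_j = -2 + (-1)·C(j,1) + 2·C(j,2).
At j = 18: j = 18, so x_{18} = -2 - 18 + 306 = 286.

286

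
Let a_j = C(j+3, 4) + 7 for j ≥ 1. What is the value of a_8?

337

C(11, 4) = 330, so a_8 = 337.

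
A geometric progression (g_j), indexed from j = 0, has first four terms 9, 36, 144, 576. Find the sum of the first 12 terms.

50331645

Common ratio r = 4.
g_j = 9·4^(j-0).
S = 9·(4^12 - 1)/(4 - 1) = 9·(16777216 - 1)/(3) = 50331645.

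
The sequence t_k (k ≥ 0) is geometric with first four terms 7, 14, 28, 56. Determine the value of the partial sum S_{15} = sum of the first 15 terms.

229369

Common ratio r = 2.
t_k = 7·2^(k-0).
S = 7·(2^15 - 1)/(2 - 1) = 7·(32768 - 1)/(1) = 229369.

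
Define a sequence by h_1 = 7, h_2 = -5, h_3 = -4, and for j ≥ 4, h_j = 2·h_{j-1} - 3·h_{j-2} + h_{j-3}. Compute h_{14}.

-1541

Compute successive terms:
h_4 = 14; h_5 = 35; h_6 = 24; …; h_{11} = 436; h_{12} = 359; h_{13} = -450; h_{14} = -1541.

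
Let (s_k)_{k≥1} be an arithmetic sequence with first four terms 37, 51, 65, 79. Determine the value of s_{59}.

849

Common difference d = 14.
s_k = 37 + (k - 1)·14.
s_{59} = 37 + 58·14 = 849.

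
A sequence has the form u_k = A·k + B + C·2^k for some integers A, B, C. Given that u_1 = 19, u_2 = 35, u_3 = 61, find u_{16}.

At k = 1, 2, 3: A + B + 2C = 19; 2A + B + 4C = 35; 3A + B + 8C = 61.
Subtracting the first from the second: A + 2C = 16.
Subtracting the second from the third: A + 4C = 26.
Solving: C = 5, A = 6, then B = 3.
Therefore u_{16} = 96 + 3 + 5·65536 = 327779.

327779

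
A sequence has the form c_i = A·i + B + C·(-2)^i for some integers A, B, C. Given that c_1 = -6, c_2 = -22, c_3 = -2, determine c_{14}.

-32830

Plug in i = 1, 2, 3: A + B - 2C = -6; 2A + B + 4C = -22; 3A + B - 8C = -2.
Subtracting the first from the second: A + 6C = -16.
Subtracting the second from the third: A - 12C = 20.
Solving: C = -2, A = -4, then B = -6.
Therefore c_{14} = -56 + (-6) + (-2)·16384 = -32830.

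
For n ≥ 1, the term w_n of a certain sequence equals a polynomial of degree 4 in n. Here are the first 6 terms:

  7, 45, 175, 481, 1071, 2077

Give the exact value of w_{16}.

81217

1st diffs: 38, 130, 306, 590, 1006.
2nd diffs: 92, 176, 284, 416.
3rd diffs: 84, 108, 132.
4th diffs: 24, 24 (constant).
Newton forward-difference form: w_n = 7 + 38·C(n-1,1) + 92·C(n-1,2) + 84·C(n-1,3) + 24·C(n-1,4).
At n = 16: n-1 = 15, so w_{16} = 7 + 570 + 9660 + 38220 + 32760 = 81217.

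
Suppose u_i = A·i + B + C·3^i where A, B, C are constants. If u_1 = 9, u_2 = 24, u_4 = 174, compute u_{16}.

86093490

Write the equations: A + B + 3C = 9; 2A + B + 9C = 24; 4A + B + 81C = 174.
Subtracting the first from the second: A + 6C = 15.
Subtracting the second from the third: 2A + 72C = 150.
Solving: C = 2, A = 3, then B = 0.
Therefore u_{16} = 48 + 0 + 2·43046721 = 86093490.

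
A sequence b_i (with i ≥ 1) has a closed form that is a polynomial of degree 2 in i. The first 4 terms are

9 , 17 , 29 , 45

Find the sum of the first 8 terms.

520

1st diffs: 8, 12, 16.
2nd diffs: 4, 4 (constant).
Newton forward-difference form: b_i = 9 + 8·C(i-1,1) + 4·C(i-1,2).
Continuing: 65, 89, 117, 149.
Summing i = 1..8 (8 terms) gives 520.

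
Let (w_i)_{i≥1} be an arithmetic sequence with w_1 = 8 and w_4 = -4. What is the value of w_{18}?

Common difference d = (-4 - 8) / (4 - 1) = -4.
w_i = 8 + (i - 1)·(-4).
w_{18} = 8 + 17·(-4) = -60.

-60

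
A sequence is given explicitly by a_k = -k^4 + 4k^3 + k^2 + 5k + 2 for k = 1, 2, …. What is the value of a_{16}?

-48814

a_{16} = -1·16^4 + 4·16^3 + 1·16^2 + 5·16 + 2 = -48814.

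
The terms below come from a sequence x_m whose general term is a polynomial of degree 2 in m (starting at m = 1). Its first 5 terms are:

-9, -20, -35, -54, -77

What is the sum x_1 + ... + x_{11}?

-1364

1st diffs: -11, -15, -19, -23.
2nd diffs: -4, -4, -4 (constant).
Newton forward-difference form: x_m = -9 + (-11)·C(m-1,1) + (-4)·C(m-1,2).
Continuing: …, -104, -135, -170, -209, …, x_{11} = -299.
Summing m = 1..11 (11 terms) gives -1364.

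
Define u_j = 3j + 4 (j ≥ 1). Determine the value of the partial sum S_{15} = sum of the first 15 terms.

Over j = 1..15: Σj = 120.
Total = (3)·120 + (4)·15 = 420.

420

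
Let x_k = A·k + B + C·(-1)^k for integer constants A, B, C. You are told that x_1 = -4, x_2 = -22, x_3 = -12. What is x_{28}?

Plug in k = 1, 2, 3: A + B - C = -4; 2A + B + C = -22; 3A + B - C = -12.
Subtracting the first from the second: A + 2C = -18.
Subtracting the second from the third: A - 2C = 10.
Solving: C = -7, A = -4, then B = -7.
Hence x_{28} = -4·28 + (-7) + (-7)·1 = -126.

-126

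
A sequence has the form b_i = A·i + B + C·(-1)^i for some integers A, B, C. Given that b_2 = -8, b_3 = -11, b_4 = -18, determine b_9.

-41

Write the equations: 2A + B + C = -8; 3A + B - C = -11; 4A + B + C = -18.
Subtracting the first from the second: A - 2C = -3.
Subtracting the second from the third: A + 2C = -7.
Solving: C = -1, A = -5, then B = 3.
So b_i = -5·i + 3 + (-1)·(-1)^i; at i=9 this is -41.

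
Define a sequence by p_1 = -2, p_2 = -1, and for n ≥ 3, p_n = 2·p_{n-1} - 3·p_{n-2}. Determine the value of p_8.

-73

p_3 = 4; p_4 = 11; p_5 = 10; p_6 = -13; p_7 = -56; p_8 = -73.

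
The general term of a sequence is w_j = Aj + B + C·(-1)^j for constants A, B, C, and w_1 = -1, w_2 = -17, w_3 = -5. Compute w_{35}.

The three given values yield: A + B - C = -1; 2A + B + C = -17; 3A + B - C = -5.
Subtracting the first from the second: A + 2C = -16.
Subtracting the second from the third: A - 2C = 12.
Solving: C = -7, A = -2, then B = -6.
So w_j = -2·j + (-6) + (-7)·(-1)^j; at j=35 this is -69.

-69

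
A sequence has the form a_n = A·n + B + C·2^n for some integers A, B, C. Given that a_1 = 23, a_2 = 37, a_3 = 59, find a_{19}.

2097275

Plug in n = 1, 2, 3: A + B + 2C = 23; 2A + B + 4C = 37; 3A + B + 8C = 59.
Subtracting the first from the second: A + 2C = 14.
Subtracting the second from the third: A + 4C = 22.
Solving: C = 4, A = 6, then B = 9.
Hence a_{19} = 6·19 + 9 + 4·524288 = 2097275.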